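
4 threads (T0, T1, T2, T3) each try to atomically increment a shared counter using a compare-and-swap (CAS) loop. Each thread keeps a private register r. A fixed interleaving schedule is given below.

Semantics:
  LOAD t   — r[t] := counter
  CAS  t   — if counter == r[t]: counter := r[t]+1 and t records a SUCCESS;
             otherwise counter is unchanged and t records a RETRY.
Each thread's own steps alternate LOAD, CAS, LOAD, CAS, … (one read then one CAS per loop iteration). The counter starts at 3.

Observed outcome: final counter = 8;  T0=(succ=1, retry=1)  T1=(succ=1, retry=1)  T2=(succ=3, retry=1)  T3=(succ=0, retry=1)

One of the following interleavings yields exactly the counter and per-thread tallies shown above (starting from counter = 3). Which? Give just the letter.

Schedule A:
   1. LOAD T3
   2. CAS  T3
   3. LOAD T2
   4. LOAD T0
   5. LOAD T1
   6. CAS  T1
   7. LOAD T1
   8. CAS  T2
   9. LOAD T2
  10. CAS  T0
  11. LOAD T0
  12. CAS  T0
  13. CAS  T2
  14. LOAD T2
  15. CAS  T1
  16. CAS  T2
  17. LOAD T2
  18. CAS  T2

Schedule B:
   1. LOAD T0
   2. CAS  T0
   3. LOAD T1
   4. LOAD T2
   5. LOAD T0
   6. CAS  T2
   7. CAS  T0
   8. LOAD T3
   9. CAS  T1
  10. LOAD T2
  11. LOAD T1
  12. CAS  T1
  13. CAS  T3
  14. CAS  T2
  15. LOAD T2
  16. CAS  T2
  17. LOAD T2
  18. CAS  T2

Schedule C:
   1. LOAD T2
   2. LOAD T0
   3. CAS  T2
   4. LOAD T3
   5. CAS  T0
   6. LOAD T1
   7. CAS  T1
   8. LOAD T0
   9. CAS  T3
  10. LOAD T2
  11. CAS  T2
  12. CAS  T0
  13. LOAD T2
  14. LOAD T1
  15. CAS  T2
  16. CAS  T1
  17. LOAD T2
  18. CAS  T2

Tracing schedule B:
1. LOAD T0 → mem=3 r[T0]=3 [LOAD]
2. CAS T0 → mem=4 r[T0]=3 [OK]
3. LOAD T1 → mem=4 r[T1]=4 [LOAD]
4. LOAD T2 → mem=4 r[T2]=4 [LOAD]
5. LOAD T0 → mem=4 r[T0]=4 [LOAD]
6. CAS T2 → mem=5 r[T2]=4 [OK]
7. CAS T0 → mem=5 r[T0]=4 [RETRY]
8. LOAD T3 → mem=5 r[T3]=5 [LOAD]
9. CAS T1 → mem=5 r[T1]=4 [RETRY]
10. LOAD T2 → mem=5 r[T2]=5 [LOAD]
11. LOAD T1 → mem=5 r[T1]=5 [LOAD]
12. CAS T1 → mem=6 r[T1]=5 [OK]
13. CAS T3 → mem=6 r[T3]=5 [RETRY]
14. CAS T2 → mem=6 r[T2]=5 [RETRY]
15. LOAD T2 → mem=6 r[T2]=6 [LOAD]
16. CAS T2 → mem=7 r[T2]=6 [OK]
17. LOAD T2 → mem=7 r[T2]=7 [LOAD]
18. CAS T2 → mem=8 r[T2]=7 [OK]

B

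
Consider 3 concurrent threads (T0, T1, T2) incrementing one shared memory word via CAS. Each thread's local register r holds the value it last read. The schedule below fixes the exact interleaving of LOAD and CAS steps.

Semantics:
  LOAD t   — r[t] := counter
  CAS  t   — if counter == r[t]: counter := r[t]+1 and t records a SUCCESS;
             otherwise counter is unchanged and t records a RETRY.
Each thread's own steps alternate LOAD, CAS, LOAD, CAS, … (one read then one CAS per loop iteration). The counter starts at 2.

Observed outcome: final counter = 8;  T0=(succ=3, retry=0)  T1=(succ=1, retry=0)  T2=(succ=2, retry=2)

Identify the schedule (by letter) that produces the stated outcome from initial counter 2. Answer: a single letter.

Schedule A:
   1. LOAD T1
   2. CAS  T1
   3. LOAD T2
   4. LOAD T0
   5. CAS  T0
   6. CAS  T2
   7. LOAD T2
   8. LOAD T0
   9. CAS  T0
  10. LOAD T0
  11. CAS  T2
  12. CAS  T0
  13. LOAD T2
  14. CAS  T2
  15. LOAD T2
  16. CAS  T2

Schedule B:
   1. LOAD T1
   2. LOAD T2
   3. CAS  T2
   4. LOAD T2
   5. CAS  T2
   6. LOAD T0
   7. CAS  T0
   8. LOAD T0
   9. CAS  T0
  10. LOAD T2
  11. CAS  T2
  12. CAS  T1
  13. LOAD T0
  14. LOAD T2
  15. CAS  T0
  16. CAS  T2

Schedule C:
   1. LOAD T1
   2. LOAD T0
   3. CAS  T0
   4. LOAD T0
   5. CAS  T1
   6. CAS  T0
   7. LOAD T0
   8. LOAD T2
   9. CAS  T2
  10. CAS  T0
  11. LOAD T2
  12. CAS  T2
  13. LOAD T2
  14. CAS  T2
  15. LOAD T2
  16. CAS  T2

Tracing schedule A:
T1 LOAD — after: cnt=2, r=2 — load
T1 CAS — after: cnt=3, r=2 — ok
T2 LOAD — after: cnt=3, r=3 — load
T0 LOAD — after: cnt=3, r=3 — load
T0 CAS — after: cnt=4, r=3 — ok
T2 CAS — after: cnt=4, r=3 — retry
T2 LOAD — after: cnt=4, r=4 — load
T0 LOAD — after: cnt=4, r=4 — load
T0 CAS — after: cnt=5, r=4 — ok
T0 LOAD — after: cnt=5, r=5 — load
T2 CAS — after: cnt=5, r=4 — retry
T0 CAS — after: cnt=6, r=5 — ok
T2 LOAD — after: cnt=6, r=6 — load
T2 CAS — after: cnt=7, r=6 — ok
T2 LOAD — after: cnt=7, r=7 — load
T2 CAS — after: cnt=8, r=7 — ok

A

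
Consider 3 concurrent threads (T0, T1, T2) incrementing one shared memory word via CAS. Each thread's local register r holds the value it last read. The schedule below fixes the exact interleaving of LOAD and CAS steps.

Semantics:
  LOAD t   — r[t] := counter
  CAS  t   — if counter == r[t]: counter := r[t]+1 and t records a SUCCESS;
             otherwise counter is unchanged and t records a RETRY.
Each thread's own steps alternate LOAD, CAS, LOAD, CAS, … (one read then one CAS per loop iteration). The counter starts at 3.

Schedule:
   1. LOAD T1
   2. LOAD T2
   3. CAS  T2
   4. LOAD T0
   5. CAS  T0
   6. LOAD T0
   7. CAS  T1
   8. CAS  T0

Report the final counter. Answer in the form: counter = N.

#1 T1 reads 3
#2 T2 reads 3
#3 T2 CAS(3→4) writes; counter now 4
#4 T0 reads 4
#5 T0 CAS(4→5) writes; counter now 5
#6 T0 reads 5
#7 T1 CAS(3→4) fails; counter now 5
#8 T0 CAS(5→6) writes; counter now 6

counter = 6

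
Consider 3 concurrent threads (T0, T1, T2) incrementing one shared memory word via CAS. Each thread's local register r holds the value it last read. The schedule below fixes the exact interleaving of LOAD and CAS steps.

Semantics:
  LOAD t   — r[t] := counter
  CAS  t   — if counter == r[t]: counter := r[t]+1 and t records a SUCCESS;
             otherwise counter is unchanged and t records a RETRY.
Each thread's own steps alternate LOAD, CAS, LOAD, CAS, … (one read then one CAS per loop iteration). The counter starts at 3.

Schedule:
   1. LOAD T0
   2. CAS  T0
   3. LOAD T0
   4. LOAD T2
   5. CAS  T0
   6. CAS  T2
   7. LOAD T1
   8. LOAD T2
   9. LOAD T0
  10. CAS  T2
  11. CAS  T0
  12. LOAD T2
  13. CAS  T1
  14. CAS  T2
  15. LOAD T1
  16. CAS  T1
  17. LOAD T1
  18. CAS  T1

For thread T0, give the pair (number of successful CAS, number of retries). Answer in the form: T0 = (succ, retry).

T0 = (2, 1)

#1 T0 reads 3
#2 T0 CAS(3→4) writes; counter now 4
#3 T0 reads 4
#4 T2 reads 4
#5 T0 CAS(4→5) writes; counter now 5
#6 T2 CAS(4→5) fails; counter now 5
#7 T1 reads 5
#8 T2 reads 5
#9 T0 reads 5
#10 T2 CAS(5→6) writes; counter now 6
#11 T0 CAS(5→6) fails; counter now 6
#12 T2 reads 6
#13 T1 CAS(5→6) fails; counter now 6
#14 T2 CAS(6→7) writes; counter now 7
#15 T1 reads 7
#16 T1 CAS(7→8) writes; counter now 8
#17 T1 reads 8
#18 T1 CAS(8→9) writes; counter now 9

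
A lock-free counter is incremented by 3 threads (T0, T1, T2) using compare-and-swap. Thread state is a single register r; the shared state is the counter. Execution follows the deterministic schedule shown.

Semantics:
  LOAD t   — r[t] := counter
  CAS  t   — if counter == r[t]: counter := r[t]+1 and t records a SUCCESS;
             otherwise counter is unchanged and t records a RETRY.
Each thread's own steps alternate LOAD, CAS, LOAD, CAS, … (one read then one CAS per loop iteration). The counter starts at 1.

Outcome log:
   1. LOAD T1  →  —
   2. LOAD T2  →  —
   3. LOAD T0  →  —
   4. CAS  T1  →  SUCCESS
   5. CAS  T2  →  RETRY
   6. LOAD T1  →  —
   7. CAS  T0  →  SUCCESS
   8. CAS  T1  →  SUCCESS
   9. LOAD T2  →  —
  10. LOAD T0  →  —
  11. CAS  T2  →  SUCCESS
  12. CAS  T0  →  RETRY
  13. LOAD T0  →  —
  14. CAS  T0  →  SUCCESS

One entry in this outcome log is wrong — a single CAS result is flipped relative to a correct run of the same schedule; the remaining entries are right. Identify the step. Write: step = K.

Correct run:
   1) LOAD T1:  M=1  r_T1=1
   2) LOAD T2:  M=1  r_T2=1
   3) LOAD T0:  M=1  r_T0=1
   4) CAS  T1:  M=2  r_T1=1 ✓
   5) CAS  T2:  M=2  r_T2=1 ✗
   6) LOAD T1:  M=2  r_T1=2
   7) CAS  T0:  M=2  r_T0=1 ✗
   8) CAS  T1:  M=3  r_T1=2 ✓
   9) LOAD T2:  M=3  r_T2=3
  10) LOAD T0:  M=3  r_T0=3
  11) CAS  T2:  M=4  r_T2=3 ✓
  12) CAS  T0:  M=4  r_T0=3 ✗
  13) LOAD T0:  M=4  r_T0=4
  14) CAS  T0:  M=5  r_T0=4 ✓
Mismatch at 7.

step = 7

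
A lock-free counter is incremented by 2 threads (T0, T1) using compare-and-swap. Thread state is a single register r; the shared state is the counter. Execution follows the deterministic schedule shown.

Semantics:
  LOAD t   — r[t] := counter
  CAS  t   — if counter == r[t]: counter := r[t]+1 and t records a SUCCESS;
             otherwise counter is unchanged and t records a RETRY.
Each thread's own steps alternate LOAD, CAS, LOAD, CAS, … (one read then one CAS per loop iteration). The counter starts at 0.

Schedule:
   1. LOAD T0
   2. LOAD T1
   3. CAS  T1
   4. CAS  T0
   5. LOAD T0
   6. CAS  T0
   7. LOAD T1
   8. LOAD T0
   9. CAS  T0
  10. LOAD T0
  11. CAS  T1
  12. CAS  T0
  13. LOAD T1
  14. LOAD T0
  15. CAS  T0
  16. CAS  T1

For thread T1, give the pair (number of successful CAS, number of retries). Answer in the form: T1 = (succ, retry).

T1 = (1, 2)

   1) LOAD T0:  M=0  r_T0=0
   2) LOAD T1:  M=0  r_T1=0
   3) CAS  T1:  M=1  r_T1=0 ✓
   4) CAS  T0:  M=1  r_T0=0 ✗
   5) LOAD T0:  M=1  r_T0=1
   6) CAS  T0:  M=2  r_T0=1 ✓
   7) LOAD T1:  M=2  r_T1=2
   8) LOAD T0:  M=2  r_T0=2
   9) CAS  T0:  M=3  r_T0=2 ✓
  10) LOAD T0:  M=3  r_T0=3
  11) CAS  T1:  M=3  r_T1=2 ✗
  12) CAS  T0:  M=4  r_T0=3 ✓
  13) LOAD T1:  M=4  r_T1=4
  14) LOAD T0:  M=4  r_T0=4
  15) CAS  T0:  M=5  r_T0=4 ✓
  16) CAS  T1:  M=5  r_T1=4 ✗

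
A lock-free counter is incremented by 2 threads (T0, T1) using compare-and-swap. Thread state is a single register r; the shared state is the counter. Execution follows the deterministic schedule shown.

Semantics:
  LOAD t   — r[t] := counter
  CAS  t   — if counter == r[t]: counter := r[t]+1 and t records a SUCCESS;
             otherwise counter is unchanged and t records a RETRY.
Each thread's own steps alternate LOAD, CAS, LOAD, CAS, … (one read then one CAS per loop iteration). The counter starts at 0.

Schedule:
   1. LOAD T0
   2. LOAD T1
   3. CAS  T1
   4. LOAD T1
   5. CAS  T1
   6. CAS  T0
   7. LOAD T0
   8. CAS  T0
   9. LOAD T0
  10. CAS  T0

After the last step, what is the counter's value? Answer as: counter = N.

counter = 4

#1 T0 reads 0
#2 T1 reads 0
#3 T1 CAS(0→1) writes; counter now 1
#4 T1 reads 1
#5 T1 CAS(1→2) writes; counter now 2
#6 T0 CAS(0→1) fails; counter now 2
#7 T0 reads 2
#8 T0 CAS(2→3) writes; counter now 3
#9 T0 reads 3
#10 T0 CAS(3→4) writes; counter now 4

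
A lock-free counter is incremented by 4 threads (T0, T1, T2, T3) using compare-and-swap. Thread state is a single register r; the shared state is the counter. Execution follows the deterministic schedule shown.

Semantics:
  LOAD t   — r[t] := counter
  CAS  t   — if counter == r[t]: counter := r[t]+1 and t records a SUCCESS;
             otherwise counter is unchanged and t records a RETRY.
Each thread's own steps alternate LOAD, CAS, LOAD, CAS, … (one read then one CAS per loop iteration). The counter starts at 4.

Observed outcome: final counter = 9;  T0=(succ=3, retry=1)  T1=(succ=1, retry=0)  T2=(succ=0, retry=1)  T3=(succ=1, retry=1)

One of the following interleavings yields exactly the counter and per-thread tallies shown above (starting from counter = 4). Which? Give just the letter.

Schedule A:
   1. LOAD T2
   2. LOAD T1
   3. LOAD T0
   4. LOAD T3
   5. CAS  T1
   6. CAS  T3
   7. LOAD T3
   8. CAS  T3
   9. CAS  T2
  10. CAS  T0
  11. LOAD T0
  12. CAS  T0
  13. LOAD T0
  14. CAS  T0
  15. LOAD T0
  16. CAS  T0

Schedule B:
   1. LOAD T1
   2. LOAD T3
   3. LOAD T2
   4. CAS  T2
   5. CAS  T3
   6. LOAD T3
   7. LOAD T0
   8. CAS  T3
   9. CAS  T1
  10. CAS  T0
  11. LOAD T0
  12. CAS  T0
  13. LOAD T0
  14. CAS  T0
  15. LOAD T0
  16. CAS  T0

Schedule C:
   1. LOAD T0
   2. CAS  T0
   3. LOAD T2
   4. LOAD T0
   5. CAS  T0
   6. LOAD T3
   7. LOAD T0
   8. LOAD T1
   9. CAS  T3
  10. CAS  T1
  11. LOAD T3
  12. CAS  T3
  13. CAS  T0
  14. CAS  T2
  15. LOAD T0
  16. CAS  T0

A

Run A:
T2 LOAD — after: cnt=4, r=4 — load
T1 LOAD — after: cnt=4, r=4 — load
T0 LOAD — after: cnt=4, r=4 — load
T3 LOAD — after: cnt=4, r=4 — load
T1 CAS — after: cnt=5, r=4 — ok
T3 CAS — after: cnt=5, r=4 — retry
T3 LOAD — after: cnt=5, r=5 — load
T3 CAS — after: cnt=6, r=5 — ok
T2 CAS — after: cnt=6, r=4 — retry
T0 CAS — after: cnt=6, r=4 — retry
T0 LOAD — after: cnt=6, r=6 — load
T0 CAS — after: cnt=7, r=6 — ok
T0 LOAD — after: cnt=7, r=7 — load
T0 CAS — after: cnt=8, r=7 — ok
T0 LOAD — after: cnt=8, r=8 — load
T0 CAS — after: cnt=9, r=8 — ok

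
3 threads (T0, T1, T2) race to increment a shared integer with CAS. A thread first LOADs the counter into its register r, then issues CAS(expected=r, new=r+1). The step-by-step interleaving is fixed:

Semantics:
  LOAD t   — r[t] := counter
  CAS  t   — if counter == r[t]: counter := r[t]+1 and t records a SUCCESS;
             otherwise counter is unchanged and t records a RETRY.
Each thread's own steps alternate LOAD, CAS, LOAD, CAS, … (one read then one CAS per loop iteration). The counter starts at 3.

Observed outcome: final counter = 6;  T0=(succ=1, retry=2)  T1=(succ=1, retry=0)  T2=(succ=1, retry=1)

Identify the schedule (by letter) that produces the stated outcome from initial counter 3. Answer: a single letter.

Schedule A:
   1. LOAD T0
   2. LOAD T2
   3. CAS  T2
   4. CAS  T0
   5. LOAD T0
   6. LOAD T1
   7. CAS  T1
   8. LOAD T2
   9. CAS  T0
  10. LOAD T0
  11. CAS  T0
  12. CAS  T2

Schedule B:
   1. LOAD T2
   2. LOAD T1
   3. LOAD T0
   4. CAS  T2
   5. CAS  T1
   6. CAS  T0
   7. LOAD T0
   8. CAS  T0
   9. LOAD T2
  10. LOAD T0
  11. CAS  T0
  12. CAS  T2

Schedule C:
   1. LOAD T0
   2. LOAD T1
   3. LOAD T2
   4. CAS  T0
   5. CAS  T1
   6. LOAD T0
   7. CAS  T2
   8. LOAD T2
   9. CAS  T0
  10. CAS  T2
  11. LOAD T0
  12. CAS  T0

Tracing schedule A:
   1) LOAD T0:  M=3  r_T0=3
   2) LOAD T2:  M=3  r_T2=3
   3) CAS  T2:  M=4  r_T2=3 ✓
   4) CAS  T0:  M=4  r_T0=3 ✗
   5) LOAD T0:  M=4  r_T0=4
   6) LOAD T1:  M=4  r_T1=4
   7) CAS  T1:  M=5  r_T1=4 ✓
   8) LOAD T2:  M=5  r_T2=5
   9) CAS  T0:  M=5  r_T0=4 ✗
  10) LOAD T0:  M=5  r_T0=5
  11) CAS  T0:  M=6  r_T0=5 ✓
  12) CAS  T2:  M=6  r_T2=5 ✗

A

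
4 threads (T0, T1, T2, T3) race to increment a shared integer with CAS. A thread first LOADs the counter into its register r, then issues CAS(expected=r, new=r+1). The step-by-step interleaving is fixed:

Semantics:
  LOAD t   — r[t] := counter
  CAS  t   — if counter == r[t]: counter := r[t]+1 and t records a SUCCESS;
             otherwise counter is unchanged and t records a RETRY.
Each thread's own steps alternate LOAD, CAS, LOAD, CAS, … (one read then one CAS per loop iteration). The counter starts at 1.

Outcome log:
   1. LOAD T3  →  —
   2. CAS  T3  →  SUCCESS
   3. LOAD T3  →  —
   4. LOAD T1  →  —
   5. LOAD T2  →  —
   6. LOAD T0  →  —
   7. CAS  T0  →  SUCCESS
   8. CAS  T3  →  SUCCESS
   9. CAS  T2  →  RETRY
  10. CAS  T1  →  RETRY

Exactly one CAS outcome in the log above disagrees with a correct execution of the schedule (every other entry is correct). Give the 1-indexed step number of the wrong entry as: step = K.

step = 8

Re-executing:
[1] T3.load  rd  (counter 1, T3.r 1)
[2] T3.cas  hit  (counter 2, T3.r 1)
[3] T3.load  rd  (counter 2, T3.r 2)
[4] T1.load  rd  (counter 2, T1.r 2)
[5] T2.load  rd  (counter 2, T2.r 2)
[6] T0.load  rd  (counter 2, T0.r 2)
[7] T0.cas  hit  (counter 3, T0.r 2)
[8] T3.cas  miss  (counter 3, T3.r 2)
[9] T2.cas  miss  (counter 3, T2.r 2)
[10] T1.cas  miss  (counter 3, T1.r 2)
Log disagrees first at step 8.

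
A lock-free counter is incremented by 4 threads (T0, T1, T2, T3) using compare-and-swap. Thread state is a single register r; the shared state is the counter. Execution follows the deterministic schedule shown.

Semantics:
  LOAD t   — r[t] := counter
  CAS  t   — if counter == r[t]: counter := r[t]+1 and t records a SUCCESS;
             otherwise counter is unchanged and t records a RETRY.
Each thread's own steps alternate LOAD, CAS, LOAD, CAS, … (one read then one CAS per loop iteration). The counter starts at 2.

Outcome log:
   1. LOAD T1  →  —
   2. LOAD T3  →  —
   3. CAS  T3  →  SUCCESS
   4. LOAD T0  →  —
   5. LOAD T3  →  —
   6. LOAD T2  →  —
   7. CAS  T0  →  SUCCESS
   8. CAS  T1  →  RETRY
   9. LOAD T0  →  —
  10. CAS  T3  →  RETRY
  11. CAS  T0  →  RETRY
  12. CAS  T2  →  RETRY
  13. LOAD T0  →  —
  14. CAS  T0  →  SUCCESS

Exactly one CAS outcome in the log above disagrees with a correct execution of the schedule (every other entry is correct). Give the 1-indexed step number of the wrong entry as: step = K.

Correct run:
[1] T1.load  rd  (counter 2, T1.r 2)
[2] T3.load  rd  (counter 2, T3.r 2)
[3] T3.cas  hit  (counter 3, T3.r 2)
[4] T0.load  rd  (counter 3, T0.r 3)
[5] T3.load  rd  (counter 3, T3.r 3)
[6] T2.load  rd  (counter 3, T2.r 3)
[7] T0.cas  hit  (counter 4, T0.r 3)
[8] T1.cas  miss  (counter 4, T1.r 2)
[9] T0.load  rd  (counter 4, T0.r 4)
[10] T3.cas  miss  (counter 4, T3.r 3)
[11] T0.cas  hit  (counter 5, T0.r 4)
[12] T2.cas  miss  (counter 5, T2.r 3)
[13] T0.load  rd  (counter 5, T0.r 5)
[14] T0.cas  hit  (counter 6, T0.r 5)
Log disagrees first at step 11.

step = 11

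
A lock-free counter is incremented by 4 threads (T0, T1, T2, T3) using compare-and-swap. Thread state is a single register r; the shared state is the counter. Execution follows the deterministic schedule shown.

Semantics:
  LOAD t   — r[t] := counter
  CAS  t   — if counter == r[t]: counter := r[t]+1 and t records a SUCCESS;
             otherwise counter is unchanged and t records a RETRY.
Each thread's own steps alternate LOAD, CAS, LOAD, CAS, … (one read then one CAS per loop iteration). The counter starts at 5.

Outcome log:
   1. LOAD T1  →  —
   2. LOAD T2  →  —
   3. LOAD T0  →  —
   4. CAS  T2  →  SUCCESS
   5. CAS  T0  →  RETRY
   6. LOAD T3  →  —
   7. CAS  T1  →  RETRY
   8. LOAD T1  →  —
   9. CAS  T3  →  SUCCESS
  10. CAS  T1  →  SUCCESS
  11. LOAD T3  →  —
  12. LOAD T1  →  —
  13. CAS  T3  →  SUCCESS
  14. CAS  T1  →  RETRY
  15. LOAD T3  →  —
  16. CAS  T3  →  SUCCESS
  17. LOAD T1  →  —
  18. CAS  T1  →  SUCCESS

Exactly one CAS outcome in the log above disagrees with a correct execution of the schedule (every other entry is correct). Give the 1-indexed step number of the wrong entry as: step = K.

step = 10

Re-executing:
1. LOAD T1 → mem=5 r[T1]=5 [LOAD]
2. LOAD T2 → mem=5 r[T2]=5 [LOAD]
3. LOAD T0 → mem=5 r[T0]=5 [LOAD]
4. CAS T2 → mem=6 r[T2]=5 [OK]
5. CAS T0 → mem=6 r[T0]=5 [RETRY]
6. LOAD T3 → mem=6 r[T3]=6 [LOAD]
7. CAS T1 → mem=6 r[T1]=5 [RETRY]
8. LOAD T1 → mem=6 r[T1]=6 [LOAD]
9. CAS T3 → mem=7 r[T3]=6 [OK]
10. CAS T1 → mem=7 r[T1]=6 [RETRY]
11. LOAD T3 → mem=7 r[T3]=7 [LOAD]
12. LOAD T1 → mem=7 r[T1]=7 [LOAD]
13. CAS T3 → mem=8 r[T3]=7 [OK]
14. CAS T1 → mem=8 r[T1]=7 [RETRY]
15. LOAD T3 → mem=8 r[T3]=8 [LOAD]
16. CAS T3 → mem=9 r[T3]=8 [OK]
17. LOAD T1 → mem=9 r[T1]=9 [LOAD]
18. CAS T1 → mem=10 r[T1]=9 [OK]
Flip is step 10.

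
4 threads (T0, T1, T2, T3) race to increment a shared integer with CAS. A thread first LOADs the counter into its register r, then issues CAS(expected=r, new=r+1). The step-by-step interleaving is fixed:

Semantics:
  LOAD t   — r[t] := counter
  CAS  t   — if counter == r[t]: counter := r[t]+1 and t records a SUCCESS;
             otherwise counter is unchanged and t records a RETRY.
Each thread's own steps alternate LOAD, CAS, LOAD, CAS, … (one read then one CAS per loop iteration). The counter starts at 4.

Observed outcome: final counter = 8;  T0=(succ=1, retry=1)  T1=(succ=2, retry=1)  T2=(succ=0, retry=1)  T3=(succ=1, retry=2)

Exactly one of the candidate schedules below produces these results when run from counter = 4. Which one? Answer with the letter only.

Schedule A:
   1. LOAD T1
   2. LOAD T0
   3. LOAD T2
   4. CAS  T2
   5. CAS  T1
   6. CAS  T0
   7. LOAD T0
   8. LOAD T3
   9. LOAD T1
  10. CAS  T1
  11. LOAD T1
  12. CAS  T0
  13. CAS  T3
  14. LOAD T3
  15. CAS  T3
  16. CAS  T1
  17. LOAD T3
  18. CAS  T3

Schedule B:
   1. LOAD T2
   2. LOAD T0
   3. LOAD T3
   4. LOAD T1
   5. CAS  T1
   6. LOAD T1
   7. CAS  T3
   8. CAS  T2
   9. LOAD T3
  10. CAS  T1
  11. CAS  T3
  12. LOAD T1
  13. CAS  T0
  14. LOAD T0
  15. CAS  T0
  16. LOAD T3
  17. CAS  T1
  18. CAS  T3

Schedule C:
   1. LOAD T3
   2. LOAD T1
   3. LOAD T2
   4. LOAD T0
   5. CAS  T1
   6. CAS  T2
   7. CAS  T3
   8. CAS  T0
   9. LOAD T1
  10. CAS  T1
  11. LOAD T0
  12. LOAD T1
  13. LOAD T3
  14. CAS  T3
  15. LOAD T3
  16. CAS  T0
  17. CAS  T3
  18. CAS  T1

B

Tracing schedule B:
[1] T2.load  rd  (counter 4, T2.r 4)
[2] T0.load  rd  (counter 4, T0.r 4)
[3] T3.load  rd  (counter 4, T3.r 4)
[4] T1.load  rd  (counter 4, T1.r 4)
[5] T1.cas  hit  (counter 5, T1.r 4)
[6] T1.load  rd  (counter 5, T1.r 5)
[7] T3.cas  miss  (counter 5, T3.r 4)
[8] T2.cas  miss  (counter 5, T2.r 4)
[9] T3.load  rd  (counter 5, T3.r 5)
[10] T1.cas  hit  (counter 6, T1.r 5)
[11] T3.cas  miss  (counter 6, T3.r 5)
[12] T1.load  rd  (counter 6, T1.r 6)
[13] T0.cas  miss  (counter 6, T0.r 4)
[14] T0.load  rd  (counter 6, T0.r 6)
[15] T0.cas  hit  (counter 7, T0.r 6)
[16] T3.load  rd  (counter 7, T3.r 7)
[17] T1.cas  miss  (counter 7, T1.r 6)
[18] T3.cas  hit  (counter 8, T3.r 7)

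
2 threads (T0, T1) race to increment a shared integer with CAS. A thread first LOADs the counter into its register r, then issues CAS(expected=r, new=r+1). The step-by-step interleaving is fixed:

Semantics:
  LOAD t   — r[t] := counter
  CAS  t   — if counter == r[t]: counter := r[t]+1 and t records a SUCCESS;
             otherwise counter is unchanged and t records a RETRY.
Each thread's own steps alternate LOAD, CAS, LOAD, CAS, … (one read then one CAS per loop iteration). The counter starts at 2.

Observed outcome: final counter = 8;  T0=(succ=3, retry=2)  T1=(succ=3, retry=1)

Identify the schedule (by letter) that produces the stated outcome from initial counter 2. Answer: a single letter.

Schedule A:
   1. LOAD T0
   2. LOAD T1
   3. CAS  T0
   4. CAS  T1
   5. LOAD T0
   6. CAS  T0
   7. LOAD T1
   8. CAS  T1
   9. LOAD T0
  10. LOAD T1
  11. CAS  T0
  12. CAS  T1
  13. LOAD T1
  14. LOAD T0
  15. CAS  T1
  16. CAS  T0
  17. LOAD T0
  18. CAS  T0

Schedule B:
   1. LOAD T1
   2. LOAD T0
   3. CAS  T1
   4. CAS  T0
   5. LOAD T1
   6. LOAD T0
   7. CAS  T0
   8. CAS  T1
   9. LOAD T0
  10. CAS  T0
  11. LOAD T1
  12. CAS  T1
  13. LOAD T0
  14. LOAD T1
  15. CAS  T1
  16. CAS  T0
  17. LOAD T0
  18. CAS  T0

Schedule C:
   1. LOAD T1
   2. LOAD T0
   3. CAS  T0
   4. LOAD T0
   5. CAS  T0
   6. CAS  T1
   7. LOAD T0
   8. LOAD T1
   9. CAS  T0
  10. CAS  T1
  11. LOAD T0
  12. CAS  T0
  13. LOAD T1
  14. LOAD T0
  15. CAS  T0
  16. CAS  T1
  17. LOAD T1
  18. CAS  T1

Simulating candidate B:
#1 T1 reads 2
#2 T0 reads 2
#3 T1 CAS(2→3) writes; counter now 3
#4 T0 CAS(2→3) fails; counter now 3
#5 T1 reads 3
#6 T0 reads 3
#7 T0 CAS(3→4) writes; counter now 4
#8 T1 CAS(3→4) fails; counter now 4
#9 T0 reads 4
#10 T0 CAS(4→5) writes; counter now 5
#11 T1 reads 5
#12 T1 CAS(5→6) writes; counter now 6
#13 T0 reads 6
#14 T1 reads 6
#15 T1 CAS(6→7) writes; counter now 7
#16 T0 CAS(6→7) fails; counter now 7
#17 T0 reads 7
#18 T0 CAS(7→8) writes; counter now 8

B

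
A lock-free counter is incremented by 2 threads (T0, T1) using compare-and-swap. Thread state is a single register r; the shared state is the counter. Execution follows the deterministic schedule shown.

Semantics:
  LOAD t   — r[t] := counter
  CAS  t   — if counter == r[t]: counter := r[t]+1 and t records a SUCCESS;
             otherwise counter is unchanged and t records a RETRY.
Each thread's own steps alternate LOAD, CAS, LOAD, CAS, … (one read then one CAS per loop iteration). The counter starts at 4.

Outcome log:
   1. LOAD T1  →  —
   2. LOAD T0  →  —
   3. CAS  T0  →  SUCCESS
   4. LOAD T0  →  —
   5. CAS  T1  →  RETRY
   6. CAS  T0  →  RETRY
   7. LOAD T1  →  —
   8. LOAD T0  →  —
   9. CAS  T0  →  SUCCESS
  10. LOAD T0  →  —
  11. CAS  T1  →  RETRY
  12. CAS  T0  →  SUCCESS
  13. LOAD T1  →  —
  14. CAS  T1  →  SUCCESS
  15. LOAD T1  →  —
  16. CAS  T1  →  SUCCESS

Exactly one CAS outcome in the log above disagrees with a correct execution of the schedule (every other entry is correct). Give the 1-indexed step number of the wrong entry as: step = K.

Correct run:
T1 LOAD — after: cnt=4, r=4 — load
T0 LOAD — after: cnt=4, r=4 — load
T0 CAS — after: cnt=5, r=4 — ok
T0 LOAD — after: cnt=5, r=5 — load
T1 CAS — after: cnt=5, r=4 — retry
T0 CAS — after: cnt=6, r=5 — ok
T1 LOAD — after: cnt=6, r=6 — load
T0 LOAD — after: cnt=6, r=6 — load
T0 CAS — after: cnt=7, r=6 — ok
T0 LOAD — after: cnt=7, r=7 — load
T1 CAS — after: cnt=7, r=6 — retry
T0 CAS — after: cnt=8, r=7 — ok
T1 LOAD — after: cnt=8, r=8 — load
T1 CAS — after: cnt=9, r=8 — ok
T1 LOAD — after: cnt=9, r=9 — load
T1 CAS — after: cnt=10, r=9 — ok
Mismatch at 6.

step = 6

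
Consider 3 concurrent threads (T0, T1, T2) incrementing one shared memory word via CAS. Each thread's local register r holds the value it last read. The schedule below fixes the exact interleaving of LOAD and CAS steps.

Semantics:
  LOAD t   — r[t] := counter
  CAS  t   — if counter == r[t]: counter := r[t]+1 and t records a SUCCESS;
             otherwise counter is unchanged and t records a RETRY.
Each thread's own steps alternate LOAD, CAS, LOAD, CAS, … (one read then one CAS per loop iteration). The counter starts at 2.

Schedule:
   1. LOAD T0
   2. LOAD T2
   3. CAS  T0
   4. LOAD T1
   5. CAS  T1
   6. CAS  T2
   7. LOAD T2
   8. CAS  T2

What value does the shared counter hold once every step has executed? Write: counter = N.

T0 LOAD — after: cnt=2, r=2 — load
T2 LOAD — after: cnt=2, r=2 — load
T0 CAS — after: cnt=3, r=2 — ok
T1 LOAD — after: cnt=3, r=3 — load
T1 CAS — after: cnt=4, r=3 — ok
T2 CAS — after: cnt=4, r=2 — retry
T2 LOAD — after: cnt=4, r=4 — load
T2 CAS — after: cnt=5, r=4 — ok

counter = 5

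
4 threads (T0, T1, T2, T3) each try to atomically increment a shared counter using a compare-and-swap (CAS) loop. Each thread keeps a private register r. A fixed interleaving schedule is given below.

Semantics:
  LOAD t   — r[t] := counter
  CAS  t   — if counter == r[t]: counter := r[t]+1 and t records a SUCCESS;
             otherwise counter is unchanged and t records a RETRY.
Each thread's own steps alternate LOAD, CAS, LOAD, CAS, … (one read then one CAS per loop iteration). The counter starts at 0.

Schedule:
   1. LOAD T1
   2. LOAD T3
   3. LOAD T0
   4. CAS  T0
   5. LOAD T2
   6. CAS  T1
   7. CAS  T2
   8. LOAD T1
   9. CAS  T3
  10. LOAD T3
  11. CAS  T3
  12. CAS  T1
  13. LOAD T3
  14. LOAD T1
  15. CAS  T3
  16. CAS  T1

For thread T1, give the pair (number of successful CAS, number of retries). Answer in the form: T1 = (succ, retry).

#1 T1 reads 0
#2 T3 reads 0
#3 T0 reads 0
#4 T0 CAS(0→1) writes; counter now 1
#5 T2 reads 1
#6 T1 CAS(0→1) fails; counter now 1
#7 T2 CAS(1→2) writes; counter now 2
#8 T1 reads 2
#9 T3 CAS(0→1) fails; counter now 2
#10 T3 reads 2
#11 T3 CAS(2→3) writes; counter now 3
#12 T1 CAS(2→3) fails; counter now 3
#13 T3 reads 3
#14 T1 reads 3
#15 T3 CAS(3→4) writes; counter now 4
#16 T1 CAS(3→4) fails; counter now 4

T1 = (0, 3)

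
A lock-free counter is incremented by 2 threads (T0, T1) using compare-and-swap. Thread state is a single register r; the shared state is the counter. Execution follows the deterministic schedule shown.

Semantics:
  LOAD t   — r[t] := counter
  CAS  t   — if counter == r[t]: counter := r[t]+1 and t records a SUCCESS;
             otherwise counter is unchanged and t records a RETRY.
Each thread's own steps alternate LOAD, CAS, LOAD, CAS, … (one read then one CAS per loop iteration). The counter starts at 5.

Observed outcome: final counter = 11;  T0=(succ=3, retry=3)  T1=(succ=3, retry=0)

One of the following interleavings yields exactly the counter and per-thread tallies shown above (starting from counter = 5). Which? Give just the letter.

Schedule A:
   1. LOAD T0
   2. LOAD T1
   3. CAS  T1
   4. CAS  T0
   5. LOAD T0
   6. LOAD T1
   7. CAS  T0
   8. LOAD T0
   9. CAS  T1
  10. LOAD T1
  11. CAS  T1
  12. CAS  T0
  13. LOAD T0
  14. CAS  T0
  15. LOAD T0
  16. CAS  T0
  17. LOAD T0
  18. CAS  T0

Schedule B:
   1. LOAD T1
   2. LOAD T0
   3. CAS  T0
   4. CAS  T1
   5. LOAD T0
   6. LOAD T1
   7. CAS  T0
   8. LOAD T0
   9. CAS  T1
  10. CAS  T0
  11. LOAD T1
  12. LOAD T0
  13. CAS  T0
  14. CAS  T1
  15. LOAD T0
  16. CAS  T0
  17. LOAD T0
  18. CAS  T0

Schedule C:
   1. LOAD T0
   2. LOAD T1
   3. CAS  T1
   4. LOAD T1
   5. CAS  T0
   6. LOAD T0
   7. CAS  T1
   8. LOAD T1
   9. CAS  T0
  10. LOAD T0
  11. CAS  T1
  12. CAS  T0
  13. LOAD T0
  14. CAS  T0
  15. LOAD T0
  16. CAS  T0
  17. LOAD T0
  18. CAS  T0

C

Tracing schedule C:
#1 T0 reads 5
#2 T1 reads 5
#3 T1 CAS(5→6) writes; counter now 6
#4 T1 reads 6
#5 T0 CAS(5→6) fails; counter now 6
#6 T0 reads 6
#7 T1 CAS(6→7) writes; counter now 7
#8 T1 reads 7
#9 T0 CAS(6→7) fails; counter now 7
#10 T0 reads 7
#11 T1 CAS(7→8) writes; counter now 8
#12 T0 CAS(7→8) fails; counter now 8
#13 T0 reads 8
#14 T0 CAS(8→9) writes; counter now 9
#15 T0 reads 9
#16 T0 CAS(9→10) writes; counter now 10
#17 T0 reads 10
#18 T0 CAS(10→11) writes; counter now 11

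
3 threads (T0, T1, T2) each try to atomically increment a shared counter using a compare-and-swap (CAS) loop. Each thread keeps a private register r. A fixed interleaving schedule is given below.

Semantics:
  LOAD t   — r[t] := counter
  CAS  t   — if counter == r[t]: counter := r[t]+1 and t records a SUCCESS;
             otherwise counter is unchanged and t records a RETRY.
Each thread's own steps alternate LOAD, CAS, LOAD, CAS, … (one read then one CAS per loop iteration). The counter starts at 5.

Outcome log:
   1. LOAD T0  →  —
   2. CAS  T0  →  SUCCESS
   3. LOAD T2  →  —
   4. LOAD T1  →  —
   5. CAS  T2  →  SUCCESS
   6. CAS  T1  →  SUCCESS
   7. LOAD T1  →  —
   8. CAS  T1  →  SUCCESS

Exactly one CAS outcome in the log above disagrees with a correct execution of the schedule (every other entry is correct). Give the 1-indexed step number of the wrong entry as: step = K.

Correct run:
   1) LOAD T0:  M=5  r_T0=5
   2) CAS  T0:  M=6  r_T0=5 ✓
   3) LOAD T2:  M=6  r_T2=6
   4) LOAD T1:  M=6  r_T1=6
   5) CAS  T2:  M=7  r_T2=6 ✓
   6) CAS  T1:  M=7  r_T1=6 ✗
   7) LOAD T1:  M=7  r_T1=7
   8) CAS  T1:  M=8  r_T1=7 ✓
Flip is step 6.

step = 6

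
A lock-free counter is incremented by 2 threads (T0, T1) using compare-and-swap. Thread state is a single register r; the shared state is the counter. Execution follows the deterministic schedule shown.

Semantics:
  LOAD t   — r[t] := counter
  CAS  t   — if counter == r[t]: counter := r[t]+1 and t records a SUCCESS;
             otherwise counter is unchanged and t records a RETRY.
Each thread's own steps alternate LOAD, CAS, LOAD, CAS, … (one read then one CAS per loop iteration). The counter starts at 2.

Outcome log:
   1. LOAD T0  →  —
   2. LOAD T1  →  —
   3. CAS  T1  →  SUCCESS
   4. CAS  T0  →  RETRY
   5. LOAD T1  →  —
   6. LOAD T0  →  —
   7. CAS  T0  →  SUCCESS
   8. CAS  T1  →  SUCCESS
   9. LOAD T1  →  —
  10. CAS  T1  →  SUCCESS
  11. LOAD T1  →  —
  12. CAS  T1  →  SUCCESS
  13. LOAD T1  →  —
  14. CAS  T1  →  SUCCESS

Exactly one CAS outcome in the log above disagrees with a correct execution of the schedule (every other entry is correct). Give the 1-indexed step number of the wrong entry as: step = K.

Correct run:
1. LOAD T0 → mem=2 r[T0]=2 [LOAD]
2. LOAD T1 → mem=2 r[T1]=2 [LOAD]
3. CAS T1 → mem=3 r[T1]=2 [OK]
4. CAS T0 → mem=3 r[T0]=2 [RETRY]
5. LOAD T1 → mem=3 r[T1]=3 [LOAD]
6. LOAD T0 → mem=3 r[T0]=3 [LOAD]
7. CAS T0 → mem=4 r[T0]=3 [OK]
8. CAS T1 → mem=4 r[T1]=3 [RETRY]
9. LOAD T1 → mem=4 r[T1]=4 [LOAD]
10. CAS T1 → mem=5 r[T1]=4 [OK]
11. LOAD T1 → mem=5 r[T1]=5 [LOAD]
12. CAS T1 → mem=6 r[T1]=5 [OK]
13. LOAD T1 → mem=6 r[T1]=6 [LOAD]
14. CAS T1 → mem=7 r[T1]=6 [OK]
Log disagrees first at step 8.

step = 8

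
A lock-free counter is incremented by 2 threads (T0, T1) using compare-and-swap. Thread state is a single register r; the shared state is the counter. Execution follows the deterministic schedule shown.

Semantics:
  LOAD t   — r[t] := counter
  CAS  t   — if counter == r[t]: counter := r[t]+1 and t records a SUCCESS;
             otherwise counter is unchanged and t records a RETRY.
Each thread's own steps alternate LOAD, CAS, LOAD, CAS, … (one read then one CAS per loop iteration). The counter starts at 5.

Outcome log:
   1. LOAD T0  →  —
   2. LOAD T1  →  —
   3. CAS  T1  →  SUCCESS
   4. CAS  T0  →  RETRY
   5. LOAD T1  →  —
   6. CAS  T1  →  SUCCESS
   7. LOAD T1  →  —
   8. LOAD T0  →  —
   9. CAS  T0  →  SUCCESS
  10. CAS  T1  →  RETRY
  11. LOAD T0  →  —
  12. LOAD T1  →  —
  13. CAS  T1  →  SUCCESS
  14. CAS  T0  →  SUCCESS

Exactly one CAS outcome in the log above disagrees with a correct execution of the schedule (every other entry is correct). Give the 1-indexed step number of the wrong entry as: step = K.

Re-executing:
T0 LOAD — after: cnt=5, r=5 — load
T1 LOAD — after: cnt=5, r=5 — load
T1 CAS — after: cnt=6, r=5 — ok
T0 CAS — after: cnt=6, r=5 — retry
T1 LOAD — after: cnt=6, r=6 — load
T1 CAS — after: cnt=7, r=6 — ok
T1 LOAD — after: cnt=7, r=7 — load
T0 LOAD — after: cnt=7, r=7 — load
T0 CAS — after: cnt=8, r=7 — ok
T1 CAS — after: cnt=8, r=7 — retry
T0 LOAD — after: cnt=8, r=8 — load
T1 LOAD — after: cnt=8, r=8 — load
T1 CAS — after: cnt=9, r=8 — ok
T0 CAS — after: cnt=9, r=8 — retry
Mismatch at 14.

step = 14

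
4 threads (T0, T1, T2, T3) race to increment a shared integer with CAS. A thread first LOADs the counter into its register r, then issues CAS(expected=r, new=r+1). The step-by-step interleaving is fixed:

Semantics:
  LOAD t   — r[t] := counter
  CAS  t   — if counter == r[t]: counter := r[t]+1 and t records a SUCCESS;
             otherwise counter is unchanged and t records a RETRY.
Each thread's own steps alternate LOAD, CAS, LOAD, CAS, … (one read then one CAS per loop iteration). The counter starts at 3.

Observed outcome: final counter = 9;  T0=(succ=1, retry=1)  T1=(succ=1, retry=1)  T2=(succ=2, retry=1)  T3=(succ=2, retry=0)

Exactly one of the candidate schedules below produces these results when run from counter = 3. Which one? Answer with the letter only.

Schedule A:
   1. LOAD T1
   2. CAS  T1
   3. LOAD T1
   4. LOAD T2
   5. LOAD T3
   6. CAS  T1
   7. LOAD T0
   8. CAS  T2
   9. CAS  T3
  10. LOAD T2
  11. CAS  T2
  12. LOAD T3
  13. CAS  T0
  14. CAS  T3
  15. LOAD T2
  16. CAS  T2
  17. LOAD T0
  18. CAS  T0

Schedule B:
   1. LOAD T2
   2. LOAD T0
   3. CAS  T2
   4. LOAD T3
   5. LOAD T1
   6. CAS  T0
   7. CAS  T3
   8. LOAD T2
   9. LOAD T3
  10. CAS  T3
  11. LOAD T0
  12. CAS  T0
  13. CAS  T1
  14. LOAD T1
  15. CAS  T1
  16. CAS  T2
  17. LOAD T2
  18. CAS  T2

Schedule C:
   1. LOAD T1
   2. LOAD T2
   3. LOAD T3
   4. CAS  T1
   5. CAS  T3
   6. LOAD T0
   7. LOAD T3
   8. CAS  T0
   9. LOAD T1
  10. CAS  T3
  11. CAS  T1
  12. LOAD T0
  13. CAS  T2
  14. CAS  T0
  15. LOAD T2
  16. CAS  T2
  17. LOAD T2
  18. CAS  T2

Tracing schedule B:
#1 T2 reads 3
#2 T0 reads 3
#3 T2 CAS(3→4) writes; counter now 4
#4 T3 reads 4
#5 T1 reads 4
#6 T0 CAS(3→4) fails; counter now 4
#7 T3 CAS(4→5) writes; counter now 5
#8 T2 reads 5
#9 T3 reads 5
#10 T3 CAS(5→6) writes; counter now 6
#11 T0 reads 6
#12 T0 CAS(6→7) writes; counter now 7
#13 T1 CAS(4→5) fails; counter now 7
#14 T1 reads 7
#15 T1 CAS(7→8) writes; counter now 8
#16 T2 CAS(5→6) fails; counter now 8
#17 T2 reads 8
#18 T2 CAS(8→9) writes; counter now 9

B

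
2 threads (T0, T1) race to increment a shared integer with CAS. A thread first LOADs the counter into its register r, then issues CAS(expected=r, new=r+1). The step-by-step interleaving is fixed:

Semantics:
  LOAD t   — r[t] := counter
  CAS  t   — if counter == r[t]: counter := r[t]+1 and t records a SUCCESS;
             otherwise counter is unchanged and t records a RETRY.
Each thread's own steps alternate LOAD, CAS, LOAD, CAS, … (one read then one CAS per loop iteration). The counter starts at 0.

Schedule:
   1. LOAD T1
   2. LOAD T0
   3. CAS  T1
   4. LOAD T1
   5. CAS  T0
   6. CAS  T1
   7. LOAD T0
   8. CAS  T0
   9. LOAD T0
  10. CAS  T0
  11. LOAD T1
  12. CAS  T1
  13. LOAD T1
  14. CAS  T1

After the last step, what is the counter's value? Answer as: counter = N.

[1] T1.load  rd  (counter 0, T1.r 0)
[2] T0.load  rd  (counter 0, T0.r 0)
[3] T1.cas  hit  (counter 1, T1.r 0)
[4] T1.load  rd  (counter 1, T1.r 1)
[5] T0.cas  miss  (counter 1, T0.r 0)
[6] T1.cas  hit  (counter 2, T1.r 1)
[7] T0.load  rd  (counter 2, T0.r 2)
[8] T0.cas  hit  (counter 3, T0.r 2)
[9] T0.load  rd  (counter 3, T0.r 3)
[10] T0.cas  hit  (counter 4, T0.r 3)
[11] T1.load  rd  (counter 4, T1.r 4)
[12] T1.cas  hit  (counter 5, T1.r 4)
[13] T1.load  rd  (counter 5, T1.r 5)
[14] T1.cas  hit  (counter 6, T1.r 5)

counter = 6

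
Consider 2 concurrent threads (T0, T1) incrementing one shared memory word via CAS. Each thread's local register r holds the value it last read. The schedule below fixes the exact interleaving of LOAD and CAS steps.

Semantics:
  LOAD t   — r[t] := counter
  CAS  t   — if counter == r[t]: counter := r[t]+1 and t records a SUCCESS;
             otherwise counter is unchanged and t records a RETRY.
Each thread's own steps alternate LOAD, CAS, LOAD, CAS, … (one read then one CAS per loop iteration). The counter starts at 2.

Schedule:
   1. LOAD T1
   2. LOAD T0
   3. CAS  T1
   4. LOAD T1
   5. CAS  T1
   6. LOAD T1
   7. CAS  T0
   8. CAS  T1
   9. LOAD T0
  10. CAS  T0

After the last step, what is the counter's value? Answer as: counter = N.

1. LOAD T1 → mem=2 r[T1]=2 [LOAD]
2. LOAD T0 → mem=2 r[T0]=2 [LOAD]
3. CAS T1 → mem=3 r[T1]=2 [OK]
4. LOAD T1 → mem=3 r[T1]=3 [LOAD]
5. CAS T1 → mem=4 r[T1]=3 [OK]
6. LOAD T1 → mem=4 r[T1]=4 [LOAD]
7. CAS T0 → mem=4 r[T0]=2 [RETRY]
8. CAS T1 → mem=5 r[T1]=4 [OK]
9. LOAD T0 → mem=5 r[T0]=5 [LOAD]
10. CAS T0 → mem=6 r[T0]=5 [OK]

counter = 6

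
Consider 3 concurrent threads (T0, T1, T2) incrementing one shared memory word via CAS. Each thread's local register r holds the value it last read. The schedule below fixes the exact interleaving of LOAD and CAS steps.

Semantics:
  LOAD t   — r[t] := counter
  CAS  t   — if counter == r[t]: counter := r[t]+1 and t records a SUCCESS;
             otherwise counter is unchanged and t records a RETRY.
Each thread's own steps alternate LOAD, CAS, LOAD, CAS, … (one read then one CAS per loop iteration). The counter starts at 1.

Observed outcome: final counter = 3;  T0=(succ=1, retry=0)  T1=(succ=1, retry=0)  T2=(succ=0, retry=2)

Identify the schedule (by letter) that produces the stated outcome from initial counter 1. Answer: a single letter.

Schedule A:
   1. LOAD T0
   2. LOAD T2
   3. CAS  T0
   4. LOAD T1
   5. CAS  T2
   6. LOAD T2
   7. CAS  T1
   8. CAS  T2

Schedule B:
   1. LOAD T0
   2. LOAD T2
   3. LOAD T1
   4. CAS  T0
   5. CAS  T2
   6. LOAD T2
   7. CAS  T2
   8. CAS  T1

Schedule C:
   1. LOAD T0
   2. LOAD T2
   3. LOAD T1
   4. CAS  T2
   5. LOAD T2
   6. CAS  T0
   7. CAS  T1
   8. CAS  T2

Tracing schedule A:
#1 T0 reads 1
#2 T2 reads 1
#3 T0 CAS(1→2) writes; counter now 2
#4 T1 reads 2
#5 T2 CAS(1→2) fails; counter now 2
#6 T2 reads 2
#7 T1 CAS(2→3) writes; counter now 3
#8 T2 CAS(2→3) fails; counter now 3

A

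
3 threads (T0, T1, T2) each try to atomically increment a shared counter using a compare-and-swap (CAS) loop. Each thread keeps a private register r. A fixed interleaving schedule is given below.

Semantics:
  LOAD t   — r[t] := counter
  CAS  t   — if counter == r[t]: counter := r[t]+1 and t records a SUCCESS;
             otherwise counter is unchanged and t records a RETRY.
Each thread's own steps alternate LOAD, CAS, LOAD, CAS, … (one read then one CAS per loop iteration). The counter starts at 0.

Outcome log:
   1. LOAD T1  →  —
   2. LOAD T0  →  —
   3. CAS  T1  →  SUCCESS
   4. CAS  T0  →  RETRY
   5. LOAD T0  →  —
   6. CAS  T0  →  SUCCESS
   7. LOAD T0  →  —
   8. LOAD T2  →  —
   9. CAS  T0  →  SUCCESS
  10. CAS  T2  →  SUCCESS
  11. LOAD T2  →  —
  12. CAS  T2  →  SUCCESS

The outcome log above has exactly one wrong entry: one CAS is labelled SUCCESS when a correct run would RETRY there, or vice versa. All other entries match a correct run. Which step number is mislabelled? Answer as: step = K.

Re-executing:
   1) LOAD T1:  M=0  r_T1=0
   2) LOAD T0:  M=0  r_T0=0
   3) CAS  T1:  M=1  r_T1=0 ✓
   4) CAS  T0:  M=1  r_T0=0 ✗
   5) LOAD T0:  M=1  r_T0=1
   6) CAS  T0:  M=2  r_T0=1 ✓
   7) LOAD T0:  M=2  r_T0=2
   8) LOAD T2:  M=2  r_T2=2
   9) CAS  T0:  M=3  r_T0=2 ✓
  10) CAS  T2:  M=3  r_T2=2 ✗
  11) LOAD T2:  M=3  r_T2=3
  12) CAS  T2:  M=4  r_T2=3 ✓
Flip is step 10.

step = 10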